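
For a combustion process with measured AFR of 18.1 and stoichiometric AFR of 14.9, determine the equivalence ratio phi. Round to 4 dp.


phi = AFR_stoich / AFR_actual
phi = 14.9 / 18.1 = 0.8232


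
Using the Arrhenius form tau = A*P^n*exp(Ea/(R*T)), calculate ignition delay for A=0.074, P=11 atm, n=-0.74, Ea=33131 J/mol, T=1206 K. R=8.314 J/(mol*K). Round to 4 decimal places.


tau = A * P^n * exp(Ea/(R*T))
P^n = 11^(-0.74) = 0.16957796
Ea/(R*T) = 33131/(8.314*1206) = 3.304283
exp(Ea/(R*T)) = 27.229007
tau = 0.074 * 0.16957796 * 27.229007 = 0.3417 ms


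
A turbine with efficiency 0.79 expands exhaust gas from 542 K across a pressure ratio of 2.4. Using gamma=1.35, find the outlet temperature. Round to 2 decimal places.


T_out = T_in * (1 - eta * (1 - PR^(-(gamma-1)/gamma)))
Exponent = -(1.35-1)/1.35 = -0.25925926
PR^exp = 2.4^(-0.25925926) = 0.79694200
Factor = 1 - 0.79*(1 - 0.79694200) = 0.83958418
T_out = 542 * 0.83958418 = 455.05 K


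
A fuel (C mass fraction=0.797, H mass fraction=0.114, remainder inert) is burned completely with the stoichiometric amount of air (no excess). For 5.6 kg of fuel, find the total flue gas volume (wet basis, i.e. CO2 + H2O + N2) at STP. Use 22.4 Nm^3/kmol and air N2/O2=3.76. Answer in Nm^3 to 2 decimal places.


Per kg fuel: CO2 = (C/12 kmol)*22.4 = (0.797/12)*22.4 = 1.48773 Nm^3
Per kg fuel: H2O = (H/2 kmol)*22.4 = (0.114/2)*22.4 = 1.27680 Nm^3
O2 needed per kg fuel = C/12 + H/4 = 0.797/12 + 0.114/4 = 0.09491667 kmol
Per kg fuel: N2 = O2*3.76*22.4 = 0.09491667*3.76*22.4 = 7.99426 Nm^3
Total per kg = 1.48773 + 1.27680 + 7.99426 = 10.75879 Nm^3
Total = 10.75879 * 5.6 = 60.25 Nm^3


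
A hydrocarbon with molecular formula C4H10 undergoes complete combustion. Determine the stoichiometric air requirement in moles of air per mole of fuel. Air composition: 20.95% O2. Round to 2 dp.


Balanced combustion: C4H10 + 6.5 O2 -> 4 CO2 + 5 H2O
O2 needed = C + H/4 = 4 + 10/4 = 6.50 moles
Air moles = O2 / 0.2095 = 6.50 / 0.2095 = 31.03 moles air


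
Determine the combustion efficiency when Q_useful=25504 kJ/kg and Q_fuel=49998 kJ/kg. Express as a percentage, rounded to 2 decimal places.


Efficiency = (Q_useful / Q_fuel) * 100
Efficiency = (25504 / 49998) * 100
Efficiency = 0.5101 * 100 = 51.01%


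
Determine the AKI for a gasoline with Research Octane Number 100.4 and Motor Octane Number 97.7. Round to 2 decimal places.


AKI = (RON + MON) / 2
AKI = (100.4 + 97.7) / 2
AKI = 198.1 / 2 = 99.05


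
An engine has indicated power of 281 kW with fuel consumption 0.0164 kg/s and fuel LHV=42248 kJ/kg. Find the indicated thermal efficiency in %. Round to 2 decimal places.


eta_ith = (IP / (mf * LHV)) * 100
Denominator = 0.0164 * 42248 = 692.8672 kW
eta_ith = (281 / 692.8672) * 100 = 40.56%


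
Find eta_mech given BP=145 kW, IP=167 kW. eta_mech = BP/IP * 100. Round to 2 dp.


eta_mech = (BP / IP) * 100
Ratio = 145 / 167 = 0.8683
eta_mech = 0.8683 * 100 = 86.83%


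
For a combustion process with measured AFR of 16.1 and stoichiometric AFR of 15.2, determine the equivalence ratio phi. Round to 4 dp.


phi = AFR_stoich / AFR_actual
phi = 15.2 / 16.1 = 0.9441


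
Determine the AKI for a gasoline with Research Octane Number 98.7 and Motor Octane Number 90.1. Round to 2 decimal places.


AKI = (RON + MON) / 2
AKI = (98.7 + 90.1) / 2
AKI = 188.8 / 2 = 94.40


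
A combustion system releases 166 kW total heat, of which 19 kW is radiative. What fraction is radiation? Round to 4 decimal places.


f_rad = Q_rad / Q_total
f_rad = 19 / 166 = 0.1145


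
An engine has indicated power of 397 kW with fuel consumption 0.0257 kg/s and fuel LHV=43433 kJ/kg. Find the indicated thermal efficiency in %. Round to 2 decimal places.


eta_ith = (IP / (mf * LHV)) * 100
Denominator = 0.0257 * 43433 = 1116.2281 kW
eta_ith = (397 / 1116.2281) * 100 = 35.57%


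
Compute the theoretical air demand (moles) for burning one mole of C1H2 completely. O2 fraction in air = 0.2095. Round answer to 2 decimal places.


Balanced combustion: C1H2 + 1.5 O2 -> 1 CO2 + 1 H2O
O2 needed = C + H/4 = 1 + 2/4 = 1.50 moles
Air moles = O2 / 0.2095 = 1.50 / 0.2095 = 7.16 moles air


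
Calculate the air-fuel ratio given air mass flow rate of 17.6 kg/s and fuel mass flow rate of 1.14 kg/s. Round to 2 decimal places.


AFR = m_air / m_fuel
AFR = 17.6 / 1.14 = 15.44


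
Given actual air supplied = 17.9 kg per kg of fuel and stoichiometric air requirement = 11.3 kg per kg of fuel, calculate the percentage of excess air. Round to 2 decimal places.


Excess air = actual - stoichiometric = 17.9 - 11.3 = 6.60 kg/kg fuel
Excess air % = (excess / stoich) * 100 = (6.60 / 11.3) * 100 = 58.41%


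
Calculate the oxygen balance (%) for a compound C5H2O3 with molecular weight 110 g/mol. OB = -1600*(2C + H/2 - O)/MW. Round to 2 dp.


OB = -1600 * (2C + H/2 - O) / MW
Inner = 2*5 + 2/2 - 3 = 8.00
OB = -1600 * 8.00 / 110 = -116.36%


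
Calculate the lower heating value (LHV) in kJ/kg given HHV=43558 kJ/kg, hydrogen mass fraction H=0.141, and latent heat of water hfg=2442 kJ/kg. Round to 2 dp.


LHV = HHV - hfg * 9 * H
Water correction = 2442 * 9 * 0.141 = 3098.898 kJ/kg
LHV = 43558 - 3098.898 = 40459.10 kJ/kg


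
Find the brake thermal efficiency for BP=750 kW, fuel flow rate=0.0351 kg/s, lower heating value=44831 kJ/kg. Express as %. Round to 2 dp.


eta_BTE = (BP / (mf * LHV)) * 100
Denominator = 0.0351 * 44831 = 1573.5681 kW
eta_BTE = (750 / 1573.5681) * 100 = 47.66%


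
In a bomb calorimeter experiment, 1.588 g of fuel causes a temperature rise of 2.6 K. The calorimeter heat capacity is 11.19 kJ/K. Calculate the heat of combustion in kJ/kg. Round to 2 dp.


Hc = C_cal * delta_T / m_fuel
Q_released = 11.19 * 2.6 = 29.0940 kJ
m_fuel = 1.588 g = 1.588/1000 kg = 0.001588 kg
Hc = 29.0940 / 0.001588 = 18321.16 kJ/kg


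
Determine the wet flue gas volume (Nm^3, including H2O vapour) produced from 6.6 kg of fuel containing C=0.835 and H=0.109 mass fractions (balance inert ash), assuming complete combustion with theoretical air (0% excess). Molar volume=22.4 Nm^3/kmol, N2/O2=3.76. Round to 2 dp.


Per kg fuel: CO2 = (C/12 kmol)*22.4 = (0.835/12)*22.4 = 1.55867 Nm^3
Per kg fuel: H2O = (H/2 kmol)*22.4 = (0.109/2)*22.4 = 1.22080 Nm^3
O2 needed per kg fuel = C/12 + H/4 = 0.835/12 + 0.109/4 = 0.09683333 kmol
Per kg fuel: N2 = O2*3.76*22.4 = 0.09683333*3.76*22.4 = 8.15569 Nm^3
Total per kg = 1.55867 + 1.22080 + 8.15569 = 10.93516 Nm^3
Total = 10.93516 * 6.6 = 72.17 Nm^3


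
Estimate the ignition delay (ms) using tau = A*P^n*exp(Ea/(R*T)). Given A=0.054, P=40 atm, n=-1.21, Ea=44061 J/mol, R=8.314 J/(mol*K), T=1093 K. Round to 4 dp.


tau = A * P^n * exp(Ea/(R*T))
P^n = 40^(-1.21) = 0.01152146
Ea/(R*T) = 44061/(8.314*1093) = 4.848687
exp(Ea/(R*T)) = 127.572802
tau = 0.054 * 0.01152146 * 127.572802 = 0.0794 ms


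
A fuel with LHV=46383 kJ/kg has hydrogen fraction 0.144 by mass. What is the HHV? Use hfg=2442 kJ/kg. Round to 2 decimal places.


HHV = LHV + hfg * 9 * H
Water addition = 2442 * 9 * 0.144 = 3164.832 kJ/kg
HHV = 46383 + 3164.832 = 49547.83 kJ/kg


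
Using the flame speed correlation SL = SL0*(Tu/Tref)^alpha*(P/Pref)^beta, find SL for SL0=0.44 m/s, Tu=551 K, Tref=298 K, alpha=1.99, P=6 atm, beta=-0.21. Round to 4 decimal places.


SL = SL0 * (Tu/Tref)^alpha * (P/Pref)^beta
T ratio = 551/298 = 1.84899329
(T ratio)^alpha = 1.84899329^1.99 = 3.397827
(P/Pref)^beta = 6^(-0.21) = 0.686417
SL = 0.44 * 3.397827 * 0.686417 = 1.0262 m/s


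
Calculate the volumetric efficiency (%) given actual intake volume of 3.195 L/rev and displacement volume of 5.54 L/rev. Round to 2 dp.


eta_v = (V_actual / V_disp) * 100
Ratio = 3.195 / 5.54 = 0.5767
eta_v = 0.5767 * 100 = 57.67%


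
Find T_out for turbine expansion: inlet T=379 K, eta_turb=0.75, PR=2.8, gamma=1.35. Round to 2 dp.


T_out = T_in * (1 - eta * (1 - PR^(-(gamma-1)/gamma)))
Exponent = -(1.35-1)/1.35 = -0.25925926
PR^exp = 2.8^(-0.25925926) = 0.76572026
Factor = 1 - 0.75*(1 - 0.76572026) = 0.82429020
T_out = 379 * 0.82429020 = 312.41 K


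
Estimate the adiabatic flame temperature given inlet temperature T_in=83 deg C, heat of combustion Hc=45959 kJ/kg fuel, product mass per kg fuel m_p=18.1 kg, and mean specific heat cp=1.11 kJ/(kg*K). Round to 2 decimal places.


T_ad = T_in + Hc / (m_p * cp)
Denominator = 18.1 * 1.11 = 20.0910
Temperature rise = 45959 / 20.0910 = 2287.54 K
T_ad = 83 + 2287.54 = 2370.54 deg C


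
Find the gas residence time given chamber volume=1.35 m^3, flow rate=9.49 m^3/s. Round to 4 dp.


tau = V / Q_flow
tau = 1.35 / 9.49 = 0.1423 s


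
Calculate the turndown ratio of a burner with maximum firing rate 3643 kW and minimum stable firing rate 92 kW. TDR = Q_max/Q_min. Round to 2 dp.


TDR = Q_max / Q_min
TDR = 3643 / 92 = 39.60


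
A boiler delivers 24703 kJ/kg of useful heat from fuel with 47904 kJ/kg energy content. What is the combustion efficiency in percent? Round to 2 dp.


Efficiency = (Q_useful / Q_fuel) * 100
Efficiency = (24703 / 47904) * 100
Efficiency = 0.5157 * 100 = 51.57%


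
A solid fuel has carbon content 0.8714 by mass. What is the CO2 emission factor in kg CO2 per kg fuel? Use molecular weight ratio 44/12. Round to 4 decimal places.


EF = C_frac * (M_CO2 / M_C)
EF = 0.8714 * (44/12)
EF = 0.8714 * 3.666667 = 3.1951 kg_CO2/kg_fuel


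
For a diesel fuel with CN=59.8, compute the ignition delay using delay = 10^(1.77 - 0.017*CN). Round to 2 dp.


delay = 10^(1.77 - 0.017*CN)
Exponent = 1.77 - 0.017*59.8 = 0.7534
delay = 10^0.7534 = 5.67 ms


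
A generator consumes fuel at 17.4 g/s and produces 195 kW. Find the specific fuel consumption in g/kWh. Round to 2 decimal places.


SFC = (mf / BP) * 3600
Rate = 17.4 / 195 = 0.089231 g/(s*kW)
SFC = 0.089231 * 3600 = 321.23 g/kWh


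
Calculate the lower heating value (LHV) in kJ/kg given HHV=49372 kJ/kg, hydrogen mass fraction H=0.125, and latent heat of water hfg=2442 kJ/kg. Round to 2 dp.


LHV = HHV - hfg * 9 * H
Water correction = 2442 * 9 * 0.125 = 2747.250 kJ/kg
LHV = 49372 - 2747.250 = 46624.75 kJ/kg


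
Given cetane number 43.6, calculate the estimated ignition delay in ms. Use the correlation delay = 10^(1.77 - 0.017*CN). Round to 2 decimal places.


delay = 10^(1.77 - 0.017*CN)
Exponent = 1.77 - 0.017*43.6 = 1.0288
delay = 10^1.0288 = 10.69 ms


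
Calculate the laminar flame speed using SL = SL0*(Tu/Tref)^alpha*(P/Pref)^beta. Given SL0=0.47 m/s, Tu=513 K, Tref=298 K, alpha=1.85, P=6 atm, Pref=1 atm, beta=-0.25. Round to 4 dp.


SL = SL0 * (Tu/Tref)^alpha * (P/Pref)^beta
T ratio = 513/298 = 1.72147651
(T ratio)^alpha = 1.72147651^1.85 = 2.731600
(P/Pref)^beta = 6^(-0.25) = 0.638943
SL = 0.47 * 2.731600 * 0.638943 = 0.8203 m/s


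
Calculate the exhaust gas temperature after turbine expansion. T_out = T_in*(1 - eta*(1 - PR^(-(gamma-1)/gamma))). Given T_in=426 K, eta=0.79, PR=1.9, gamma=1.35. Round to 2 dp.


T_out = T_in * (1 - eta * (1 - PR^(-(gamma-1)/gamma)))
Exponent = -(1.35-1)/1.35 = -0.25925926
PR^exp = 1.9^(-0.25925926) = 0.84670193
Factor = 1 - 0.79*(1 - 0.84670193) = 0.87889452
T_out = 426 * 0.87889452 = 374.41 K


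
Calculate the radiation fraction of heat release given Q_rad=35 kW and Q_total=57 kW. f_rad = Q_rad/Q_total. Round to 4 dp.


f_rad = Q_rad / Q_total
f_rad = 35 / 57 = 0.6140


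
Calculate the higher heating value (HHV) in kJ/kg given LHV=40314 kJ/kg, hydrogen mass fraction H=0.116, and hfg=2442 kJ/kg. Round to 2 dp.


HHV = LHV + hfg * 9 * H
Water addition = 2442 * 9 * 0.116 = 2549.448 kJ/kg
HHV = 40314 + 2549.448 = 42863.45 kJ/kg


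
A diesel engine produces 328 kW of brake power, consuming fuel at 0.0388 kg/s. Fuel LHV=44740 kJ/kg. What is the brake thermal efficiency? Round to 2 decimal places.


eta_BTE = (BP / (mf * LHV)) * 100
Denominator = 0.0388 * 44740 = 1735.9120 kW
eta_BTE = (328 / 1735.9120) * 100 = 18.89%


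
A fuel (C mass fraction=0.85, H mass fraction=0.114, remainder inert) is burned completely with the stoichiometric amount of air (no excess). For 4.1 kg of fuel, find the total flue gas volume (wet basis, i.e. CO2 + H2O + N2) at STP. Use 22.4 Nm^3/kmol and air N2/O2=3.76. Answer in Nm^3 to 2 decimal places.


Per kg fuel: CO2 = (C/12 kmol)*22.4 = (0.85/12)*22.4 = 1.58667 Nm^3
Per kg fuel: H2O = (H/2 kmol)*22.4 = (0.114/2)*22.4 = 1.27680 Nm^3
O2 needed per kg fuel = C/12 + H/4 = 0.85/12 + 0.114/4 = 0.09933333 kmol
Per kg fuel: N2 = O2*3.76*22.4 = 0.09933333*3.76*22.4 = 8.36625 Nm^3
Total per kg = 1.58667 + 1.27680 + 8.36625 = 11.22972 Nm^3
Total = 11.22972 * 4.1 = 46.04 Nm^3


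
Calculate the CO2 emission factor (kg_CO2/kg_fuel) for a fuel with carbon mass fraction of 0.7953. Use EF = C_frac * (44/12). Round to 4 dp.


EF = C_frac * (M_CO2 / M_C)
EF = 0.7953 * (44/12)
EF = 0.7953 * 3.666667 = 2.9161 kg_CO2/kg_fuel


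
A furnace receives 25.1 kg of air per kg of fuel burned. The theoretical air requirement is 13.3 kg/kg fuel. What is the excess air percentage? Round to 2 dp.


Excess air = actual - stoichiometric = 25.1 - 13.3 = 11.80 kg/kg fuel
Excess air % = (excess / stoich) * 100 = (11.80 / 13.3) * 100 = 88.72%


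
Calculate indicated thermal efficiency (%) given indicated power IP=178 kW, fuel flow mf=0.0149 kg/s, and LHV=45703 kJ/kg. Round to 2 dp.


eta_ith = (IP / (mf * LHV)) * 100
Denominator = 0.0149 * 45703 = 680.9747 kW
eta_ith = (178 / 680.9747) * 100 = 26.14%


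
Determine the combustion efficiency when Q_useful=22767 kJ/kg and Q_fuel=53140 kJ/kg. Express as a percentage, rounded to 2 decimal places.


Efficiency = (Q_useful / Q_fuel) * 100
Efficiency = (22767 / 53140) * 100
Efficiency = 0.4284 * 100 = 42.84%


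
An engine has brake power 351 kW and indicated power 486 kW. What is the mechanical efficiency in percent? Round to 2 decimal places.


eta_mech = (BP / IP) * 100
Ratio = 351 / 486 = 0.7222
eta_mech = 0.7222 * 100 = 72.22%


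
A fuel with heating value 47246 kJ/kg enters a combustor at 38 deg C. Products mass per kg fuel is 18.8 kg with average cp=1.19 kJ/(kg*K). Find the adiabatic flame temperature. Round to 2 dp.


T_ad = T_in + Hc / (m_p * cp)
Denominator = 18.8 * 1.19 = 22.3720
Temperature rise = 47246 / 22.3720 = 2111.84 K
T_ad = 38 + 2111.84 = 2149.84 deg C


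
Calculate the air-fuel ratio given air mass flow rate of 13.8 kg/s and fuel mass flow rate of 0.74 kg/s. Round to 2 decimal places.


AFR = m_air / m_fuel
AFR = 13.8 / 0.74 = 18.65


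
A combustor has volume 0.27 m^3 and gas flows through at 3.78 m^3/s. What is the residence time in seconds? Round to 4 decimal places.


tau = V / Q_flow
tau = 0.27 / 3.78 = 0.0714 s


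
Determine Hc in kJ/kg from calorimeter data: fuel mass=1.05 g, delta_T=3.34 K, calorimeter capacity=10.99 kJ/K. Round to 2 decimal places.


Hc = C_cal * delta_T / m_fuel
Q_released = 10.99 * 3.34 = 36.7066 kJ
m_fuel = 1.05 g = 1.05/1000 kg = 0.001050 kg
Hc = 36.7066 / 0.001050 = 34958.67 kJ/kg


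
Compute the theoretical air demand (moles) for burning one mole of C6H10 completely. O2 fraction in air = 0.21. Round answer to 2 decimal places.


Balanced combustion: C6H10 + 8.5 O2 -> 6 CO2 + 5 H2O
O2 needed = C + H/4 = 6 + 10/4 = 8.50 moles
Air moles = O2 / 0.21 = 8.50 / 0.21 = 40.48 moles air


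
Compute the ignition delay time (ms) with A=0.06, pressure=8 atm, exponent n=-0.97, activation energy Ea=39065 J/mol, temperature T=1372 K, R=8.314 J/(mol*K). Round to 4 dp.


tau = A * P^n * exp(Ea/(R*T))
P^n = 8^(-0.97) = 0.13304627
Ea/(R*T) = 39065/(8.314*1372) = 3.424709
exp(Ea/(R*T)) = 30.713711
tau = 0.06 * 0.13304627 * 30.713711 = 0.2452 ms


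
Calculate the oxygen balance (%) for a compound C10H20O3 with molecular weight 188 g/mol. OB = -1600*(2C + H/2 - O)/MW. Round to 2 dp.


OB = -1600 * (2C + H/2 - O) / MW
Inner = 2*10 + 20/2 - 3 = 27.00
OB = -1600 * 27.00 / 188 = -229.79%


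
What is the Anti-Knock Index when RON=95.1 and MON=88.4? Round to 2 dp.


AKI = (RON + MON) / 2
AKI = (95.1 + 88.4) / 2
AKI = 183.5 / 2 = 91.75


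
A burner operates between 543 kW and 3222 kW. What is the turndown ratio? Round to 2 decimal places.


TDR = Q_max / Q_min
TDR = 3222 / 543 = 5.93


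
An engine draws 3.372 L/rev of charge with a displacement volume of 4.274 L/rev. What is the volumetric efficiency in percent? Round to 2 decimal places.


eta_v = (V_actual / V_disp) * 100
Ratio = 3.372 / 4.274 = 0.7890
eta_v = 0.7890 * 100 = 78.90%


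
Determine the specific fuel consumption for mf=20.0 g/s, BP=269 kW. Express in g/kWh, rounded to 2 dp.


SFC = (mf / BP) * 3600
Rate = 20.0 / 269 = 0.074349 g/(s*kW)
SFC = 0.074349 * 3600 = 267.66 g/kWh


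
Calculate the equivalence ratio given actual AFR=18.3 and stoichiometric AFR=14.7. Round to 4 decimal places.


phi = AFR_stoich / AFR_actual
phi = 14.7 / 18.3 = 0.8033


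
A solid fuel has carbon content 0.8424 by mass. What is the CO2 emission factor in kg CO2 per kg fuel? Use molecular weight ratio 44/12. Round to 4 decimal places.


EF = C_frac * (M_CO2 / M_C)
EF = 0.8424 * (44/12)
EF = 0.8424 * 3.666667 = 3.0888 kg_CO2/kg_fuel


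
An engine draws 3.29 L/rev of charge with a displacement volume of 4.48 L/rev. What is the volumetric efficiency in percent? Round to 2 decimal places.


eta_v = (V_actual / V_disp) * 100
Ratio = 3.29 / 4.48 = 0.7344
eta_v = 0.7344 * 100 = 73.44%


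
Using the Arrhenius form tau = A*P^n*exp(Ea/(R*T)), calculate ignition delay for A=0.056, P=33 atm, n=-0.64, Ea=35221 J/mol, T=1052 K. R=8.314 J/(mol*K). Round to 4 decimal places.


tau = A * P^n * exp(Ea/(R*T))
P^n = 33^(-0.64) = 0.10669672
Ea/(R*T) = 35221/(8.314*1052) = 4.026947
exp(Ea/(R*T)) = 56.089413
tau = 0.056 * 0.10669672 * 56.089413 = 0.3351 ms


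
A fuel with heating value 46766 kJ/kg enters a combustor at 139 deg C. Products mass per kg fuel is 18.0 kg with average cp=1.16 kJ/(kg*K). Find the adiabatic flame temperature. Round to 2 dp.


T_ad = T_in + Hc / (m_p * cp)
Denominator = 18.0 * 1.16 = 20.8800
Temperature rise = 46766 / 20.8800 = 2239.75 K
T_ad = 139 + 2239.75 = 2378.75 deg C


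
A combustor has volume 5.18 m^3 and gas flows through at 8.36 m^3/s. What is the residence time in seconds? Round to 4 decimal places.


tau = V / Q_flow
tau = 5.18 / 8.36 = 0.6196 s


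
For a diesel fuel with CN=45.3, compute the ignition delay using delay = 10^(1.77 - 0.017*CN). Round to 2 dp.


delay = 10^(1.77 - 0.017*CN)
Exponent = 1.77 - 0.017*45.3 = 0.9999
delay = 10^0.9999 = 10.00 ms


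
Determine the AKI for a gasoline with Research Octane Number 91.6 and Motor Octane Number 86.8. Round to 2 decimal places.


AKI = (RON + MON) / 2
AKI = (91.6 + 86.8) / 2
AKI = 178.4 / 2 = 89.20


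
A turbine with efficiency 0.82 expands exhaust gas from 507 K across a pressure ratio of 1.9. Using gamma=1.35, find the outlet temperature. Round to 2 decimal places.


T_out = T_in * (1 - eta * (1 - PR^(-(gamma-1)/gamma)))
Exponent = -(1.35-1)/1.35 = -0.25925926
PR^exp = 1.9^(-0.25925926) = 0.84670193
Factor = 1 - 0.82*(1 - 0.84670193) = 0.87429558
T_out = 507 * 0.87429558 = 443.27 K


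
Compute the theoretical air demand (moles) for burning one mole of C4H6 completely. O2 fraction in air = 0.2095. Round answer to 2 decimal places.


Balanced combustion: C4H6 + 5.5 O2 -> 4 CO2 + 3 H2O
O2 needed = C + H/4 = 4 + 6/4 = 5.50 moles
Air moles = O2 / 0.2095 = 5.50 / 0.2095 = 26.25 moles air


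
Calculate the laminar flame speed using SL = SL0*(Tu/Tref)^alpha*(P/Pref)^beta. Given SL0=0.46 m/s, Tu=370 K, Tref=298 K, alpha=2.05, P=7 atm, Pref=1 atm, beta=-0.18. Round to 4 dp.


SL = SL0 * (Tu/Tref)^alpha * (P/Pref)^beta
T ratio = 370/298 = 1.24161074
(T ratio)^alpha = 1.24161074^2.05 = 1.558369
(P/Pref)^beta = 7^(-0.18) = 0.704502
SL = 0.46 * 1.558369 * 0.704502 = 0.5050 m/s


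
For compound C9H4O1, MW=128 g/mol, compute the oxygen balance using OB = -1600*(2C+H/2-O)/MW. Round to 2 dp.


OB = -1600 * (2C + H/2 - O) / MW
Inner = 2*9 + 4/2 - 1 = 19.00
OB = -1600 * 19.00 / 128 = -237.50%


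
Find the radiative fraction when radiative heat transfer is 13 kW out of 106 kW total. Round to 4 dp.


f_rad = Q_rad / Q_total
f_rad = 13 / 106 = 0.1226


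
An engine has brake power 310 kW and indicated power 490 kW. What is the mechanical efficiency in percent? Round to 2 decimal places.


eta_mech = (BP / IP) * 100
Ratio = 310 / 490 = 0.6327
eta_mech = 0.6327 * 100 = 63.27%


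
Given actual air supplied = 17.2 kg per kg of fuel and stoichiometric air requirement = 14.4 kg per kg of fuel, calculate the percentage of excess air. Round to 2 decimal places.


Excess air = actual - stoichiometric = 17.2 - 14.4 = 2.80 kg/kg fuel
Excess air % = (excess / stoich) * 100 = (2.80 / 14.4) * 100 = 19.44%


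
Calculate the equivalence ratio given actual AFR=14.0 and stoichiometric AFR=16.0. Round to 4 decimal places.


phi = AFR_stoich / AFR_actual
phi = 16.0 / 14.0 = 1.1429


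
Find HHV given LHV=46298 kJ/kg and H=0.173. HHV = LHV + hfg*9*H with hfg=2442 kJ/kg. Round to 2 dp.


HHV = LHV + hfg * 9 * H
Water addition = 2442 * 9 * 0.173 = 3802.194 kJ/kg
HHV = 46298 + 3802.194 = 50100.19 kJ/kg


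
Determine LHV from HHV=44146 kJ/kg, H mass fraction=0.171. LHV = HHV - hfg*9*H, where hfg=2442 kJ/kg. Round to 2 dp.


LHV = HHV - hfg * 9 * H
Water correction = 2442 * 9 * 0.171 = 3758.238 kJ/kg
LHV = 44146 - 3758.238 = 40387.76 kJ/kg


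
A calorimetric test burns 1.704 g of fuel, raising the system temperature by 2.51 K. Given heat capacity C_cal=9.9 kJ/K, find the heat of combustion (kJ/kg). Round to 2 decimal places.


Hc = C_cal * delta_T / m_fuel
Q_released = 9.9 * 2.51 = 24.8490 kJ
m_fuel = 1.704 g = 1.704/1000 kg = 0.001704 kg
Hc = 24.8490 / 0.001704 = 14582.75 kJ/kg


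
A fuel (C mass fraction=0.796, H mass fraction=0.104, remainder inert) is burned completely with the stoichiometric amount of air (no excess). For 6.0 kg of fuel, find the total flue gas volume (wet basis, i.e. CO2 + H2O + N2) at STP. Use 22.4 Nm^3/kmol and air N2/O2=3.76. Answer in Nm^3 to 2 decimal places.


Per kg fuel: CO2 = (C/12 kmol)*22.4 = (0.796/12)*22.4 = 1.48587 Nm^3
Per kg fuel: H2O = (H/2 kmol)*22.4 = (0.104/2)*22.4 = 1.16480 Nm^3
O2 needed per kg fuel = C/12 + H/4 = 0.796/12 + 0.104/4 = 0.09233333 kmol
Per kg fuel: N2 = O2*3.76*22.4 = 0.09233333*3.76*22.4 = 7.77668 Nm^3
Total per kg = 1.48587 + 1.16480 + 7.77668 = 10.42735 Nm^3
Total = 10.42735 * 6.0 = 62.56 Nm^3


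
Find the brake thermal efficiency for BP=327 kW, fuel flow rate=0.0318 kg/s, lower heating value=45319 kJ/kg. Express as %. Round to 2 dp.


eta_BTE = (BP / (mf * LHV)) * 100
Denominator = 0.0318 * 45319 = 1441.1442 kW
eta_BTE = (327 / 1441.1442) * 100 = 22.69%


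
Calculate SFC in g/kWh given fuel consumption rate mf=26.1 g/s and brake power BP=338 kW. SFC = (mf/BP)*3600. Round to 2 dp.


SFC = (mf / BP) * 3600
Rate = 26.1 / 338 = 0.077219 g/(s*kW)
SFC = 0.077219 * 3600 = 277.99 g/kWh


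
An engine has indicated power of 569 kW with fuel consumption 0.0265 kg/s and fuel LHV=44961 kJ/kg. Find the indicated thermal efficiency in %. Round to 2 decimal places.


eta_ith = (IP / (mf * LHV)) * 100
Denominator = 0.0265 * 44961 = 1191.4665 kW
eta_ith = (569 / 1191.4665) * 100 = 47.76%


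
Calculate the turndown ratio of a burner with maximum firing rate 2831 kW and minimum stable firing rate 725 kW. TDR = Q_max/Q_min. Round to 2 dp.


TDR = Q_max / Q_min
TDR = 2831 / 725 = 3.90


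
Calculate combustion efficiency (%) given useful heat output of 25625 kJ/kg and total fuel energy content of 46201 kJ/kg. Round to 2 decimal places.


Efficiency = (Q_useful / Q_fuel) * 100
Efficiency = (25625 / 46201) * 100
Efficiency = 0.5546 * 100 = 55.46%


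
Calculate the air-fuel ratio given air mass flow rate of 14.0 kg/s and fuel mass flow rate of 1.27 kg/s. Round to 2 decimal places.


AFR = m_air / m_fuel
AFR = 14.0 / 1.27 = 11.02


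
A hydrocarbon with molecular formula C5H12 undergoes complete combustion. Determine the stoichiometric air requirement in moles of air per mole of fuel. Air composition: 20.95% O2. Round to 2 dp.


Balanced combustion: C5H12 + 8 O2 -> 5 CO2 + 6 H2O
O2 needed = C + H/4 = 5 + 12/4 = 8.00 moles
Air moles = O2 / 0.2095 = 8.00 / 0.2095 = 38.19 moles air


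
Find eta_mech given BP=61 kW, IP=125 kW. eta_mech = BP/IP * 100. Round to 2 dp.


eta_mech = (BP / IP) * 100
Ratio = 61 / 125 = 0.4880
eta_mech = 0.4880 * 100 = 48.80%


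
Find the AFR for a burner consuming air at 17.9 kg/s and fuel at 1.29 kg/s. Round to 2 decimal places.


AFR = m_air / m_fuel
AFR = 17.9 / 1.29 = 13.88


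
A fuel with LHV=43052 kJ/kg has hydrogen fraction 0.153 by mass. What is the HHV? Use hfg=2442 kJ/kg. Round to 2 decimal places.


HHV = LHV + hfg * 9 * H
Water addition = 2442 * 9 * 0.153 = 3362.634 kJ/kg
HHV = 43052 + 3362.634 = 46414.63 kJ/kg


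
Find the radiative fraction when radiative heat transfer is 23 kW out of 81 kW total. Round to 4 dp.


f_rad = Q_rad / Q_total
f_rad = 23 / 81 = 0.2840


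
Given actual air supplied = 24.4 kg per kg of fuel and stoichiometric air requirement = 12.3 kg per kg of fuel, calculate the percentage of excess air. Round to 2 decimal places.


Excess air = actual - stoichiometric = 24.4 - 12.3 = 12.10 kg/kg fuel
Excess air % = (excess / stoich) * 100 = (12.10 / 12.3) * 100 = 98.37%


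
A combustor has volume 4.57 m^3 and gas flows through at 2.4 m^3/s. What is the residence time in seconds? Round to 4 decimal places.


tau = V / Q_flow
tau = 4.57 / 2.4 = 1.9042 s


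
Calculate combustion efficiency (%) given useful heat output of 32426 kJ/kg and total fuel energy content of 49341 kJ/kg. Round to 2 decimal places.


Efficiency = (Q_useful / Q_fuel) * 100
Efficiency = (32426 / 49341) * 100
Efficiency = 0.6572 * 100 = 65.72%


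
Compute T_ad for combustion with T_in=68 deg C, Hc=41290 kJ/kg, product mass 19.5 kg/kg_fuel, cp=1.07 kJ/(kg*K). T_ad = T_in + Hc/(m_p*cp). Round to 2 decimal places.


T_ad = T_in + Hc / (m_p * cp)
Denominator = 19.5 * 1.07 = 20.8650
Temperature rise = 41290 / 20.8650 = 1978.91 K
T_ad = 68 + 1978.91 = 2046.91 deg C


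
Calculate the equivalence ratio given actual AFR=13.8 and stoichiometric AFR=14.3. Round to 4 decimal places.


phi = AFR_stoich / AFR_actual
phi = 14.3 / 13.8 = 1.0362


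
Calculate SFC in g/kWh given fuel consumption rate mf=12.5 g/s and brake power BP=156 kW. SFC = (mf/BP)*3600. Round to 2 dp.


SFC = (mf / BP) * 3600
Rate = 12.5 / 156 = 0.080128 g/(s*kW)
SFC = 0.080128 * 3600 = 288.46 g/kWh


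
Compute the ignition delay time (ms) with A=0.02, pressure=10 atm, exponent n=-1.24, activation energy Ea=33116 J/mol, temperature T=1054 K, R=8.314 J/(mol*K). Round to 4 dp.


tau = A * P^n * exp(Ea/(R*T))
P^n = 10^(-1.24) = 0.05754399
Ea/(R*T) = 33116/(8.314*1054) = 3.779090
exp(Ea/(R*T)) = 43.776190
tau = 0.02 * 0.05754399 * 43.776190 = 0.0504 ms


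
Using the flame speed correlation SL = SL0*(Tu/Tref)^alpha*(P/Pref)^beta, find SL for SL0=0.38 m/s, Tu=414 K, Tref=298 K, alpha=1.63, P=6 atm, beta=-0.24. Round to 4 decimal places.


SL = SL0 * (Tu/Tref)^alpha * (P/Pref)^beta
T ratio = 414/298 = 1.38926174
(T ratio)^alpha = 1.38926174^1.63 = 1.708984
(P/Pref)^beta = 6^(-0.24) = 0.650495
SL = 0.38 * 1.708984 * 0.650495 = 0.4224 m/s


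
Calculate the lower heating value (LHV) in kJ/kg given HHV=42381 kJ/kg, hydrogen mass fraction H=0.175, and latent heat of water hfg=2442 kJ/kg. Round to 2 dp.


LHV = HHV - hfg * 9 * H
Water correction = 2442 * 9 * 0.175 = 3846.150 kJ/kg
LHV = 42381 - 3846.150 = 38534.85 kJ/kg


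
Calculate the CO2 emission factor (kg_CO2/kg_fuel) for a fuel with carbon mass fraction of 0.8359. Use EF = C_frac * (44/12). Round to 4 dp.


EF = C_frac * (M_CO2 / M_C)
EF = 0.8359 * (44/12)
EF = 0.8359 * 3.666667 = 3.0650 kg_CO2/kg_fuel


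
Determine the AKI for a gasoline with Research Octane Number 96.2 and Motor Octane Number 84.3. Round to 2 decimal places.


AKI = (RON + MON) / 2
AKI = (96.2 + 84.3) / 2
AKI = 180.5 / 2 = 90.25


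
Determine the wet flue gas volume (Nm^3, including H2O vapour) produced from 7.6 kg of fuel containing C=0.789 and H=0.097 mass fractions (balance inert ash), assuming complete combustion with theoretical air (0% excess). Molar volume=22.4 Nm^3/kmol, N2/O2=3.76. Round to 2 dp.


Per kg fuel: CO2 = (C/12 kmol)*22.4 = (0.789/12)*22.4 = 1.47280 Nm^3
Per kg fuel: H2O = (H/2 kmol)*22.4 = (0.097/2)*22.4 = 1.08640 Nm^3
O2 needed per kg fuel = C/12 + H/4 = 0.789/12 + 0.097/4 = 0.09000000 kmol
Per kg fuel: N2 = O2*3.76*22.4 = 0.09000000*3.76*22.4 = 7.58016 Nm^3
Total per kg = 1.47280 + 1.08640 + 7.58016 = 10.13936 Nm^3
Total = 10.13936 * 7.6 = 77.06 Nm^3


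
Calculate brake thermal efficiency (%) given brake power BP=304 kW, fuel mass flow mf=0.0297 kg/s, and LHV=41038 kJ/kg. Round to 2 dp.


eta_BTE = (BP / (mf * LHV)) * 100
Denominator = 0.0297 * 41038 = 1218.8286 kW
eta_BTE = (304 / 1218.8286) * 100 = 24.94%


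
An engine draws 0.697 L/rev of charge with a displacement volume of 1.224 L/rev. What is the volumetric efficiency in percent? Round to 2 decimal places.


eta_v = (V_actual / V_disp) * 100
Ratio = 0.697 / 1.224 = 0.5694
eta_v = 0.5694 * 100 = 56.94%


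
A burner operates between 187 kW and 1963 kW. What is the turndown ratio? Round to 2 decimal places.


TDR = Q_max / Q_min
TDR = 1963 / 187 = 10.50


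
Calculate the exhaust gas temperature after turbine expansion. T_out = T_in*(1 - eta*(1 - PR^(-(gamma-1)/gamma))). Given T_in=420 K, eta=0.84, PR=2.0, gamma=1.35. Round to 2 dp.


T_out = T_in * (1 - eta * (1 - PR^(-(gamma-1)/gamma)))
Exponent = -(1.35-1)/1.35 = -0.25925926
PR^exp = 2.0^(-0.25925926) = 0.83551680
Factor = 1 - 0.84*(1 - 0.83551680) = 0.86183411
T_out = 420 * 0.86183411 = 361.97 K


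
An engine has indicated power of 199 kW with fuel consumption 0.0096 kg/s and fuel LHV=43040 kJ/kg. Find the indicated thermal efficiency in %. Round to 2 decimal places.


eta_ith = (IP / (mf * LHV)) * 100
Denominator = 0.0096 * 43040 = 413.1840 kW
eta_ith = (199 / 413.1840) * 100 = 48.16%


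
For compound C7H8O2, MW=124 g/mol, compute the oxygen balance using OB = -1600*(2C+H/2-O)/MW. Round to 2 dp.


OB = -1600 * (2C + H/2 - O) / MW
Inner = 2*7 + 8/2 - 2 = 16.00
OB = -1600 * 16.00 / 124 = -206.45%


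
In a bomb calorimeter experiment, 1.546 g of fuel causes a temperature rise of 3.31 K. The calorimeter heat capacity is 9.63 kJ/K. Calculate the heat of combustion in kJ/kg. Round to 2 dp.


Hc = C_cal * delta_T / m_fuel
Q_released = 9.63 * 3.31 = 31.8753 kJ
m_fuel = 1.546 g = 1.546/1000 kg = 0.001546 kg
Hc = 31.8753 / 0.001546 = 20617.92 kJ/kg


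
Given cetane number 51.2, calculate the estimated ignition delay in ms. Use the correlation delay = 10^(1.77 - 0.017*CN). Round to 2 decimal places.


delay = 10^(1.77 - 0.017*CN)
Exponent = 1.77 - 0.017*51.2 = 0.8996
delay = 10^0.8996 = 7.94 ms


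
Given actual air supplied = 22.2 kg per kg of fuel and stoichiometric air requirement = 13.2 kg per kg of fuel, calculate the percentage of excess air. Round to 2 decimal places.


Excess air = actual - stoichiometric = 22.2 - 13.2 = 9.00 kg/kg fuel
Excess air % = (excess / stoich) * 100 = (9.00 / 13.2) * 100 = 68.18%


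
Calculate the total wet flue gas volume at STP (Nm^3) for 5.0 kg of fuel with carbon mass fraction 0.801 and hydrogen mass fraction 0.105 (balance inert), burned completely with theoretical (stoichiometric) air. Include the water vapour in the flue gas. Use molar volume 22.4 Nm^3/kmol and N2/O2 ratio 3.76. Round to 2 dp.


Per kg fuel: CO2 = (C/12 kmol)*22.4 = (0.801/12)*22.4 = 1.49520 Nm^3
Per kg fuel: H2O = (H/2 kmol)*22.4 = (0.105/2)*22.4 = 1.17600 Nm^3
O2 needed per kg fuel = C/12 + H/4 = 0.801/12 + 0.105/4 = 0.09300000 kmol
Per kg fuel: N2 = O2*3.76*22.4 = 0.09300000*3.76*22.4 = 7.83283 Nm^3
Total per kg = 1.49520 + 1.17600 + 7.83283 = 10.50403 Nm^3
Total = 10.50403 * 5.0 = 52.52 Nm^3


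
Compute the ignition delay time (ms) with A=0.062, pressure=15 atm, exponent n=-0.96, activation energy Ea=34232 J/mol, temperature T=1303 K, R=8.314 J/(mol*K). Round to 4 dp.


tau = A * P^n * exp(Ea/(R*T))
P^n = 15^(-0.96) = 0.07429377
Ea/(R*T) = 34232/(8.314*1303) = 3.159933
exp(Ea/(R*T)) = 23.569010
tau = 0.062 * 0.07429377 * 23.569010 = 0.1086 ms


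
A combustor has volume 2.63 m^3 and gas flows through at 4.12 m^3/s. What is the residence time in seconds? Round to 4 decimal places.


tau = V / Q_flow
tau = 2.63 / 4.12 = 0.6383 s


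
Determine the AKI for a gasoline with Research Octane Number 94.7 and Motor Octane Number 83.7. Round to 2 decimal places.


AKI = (RON + MON) / 2
AKI = (94.7 + 83.7) / 2
AKI = 178.4 / 2 = 89.20


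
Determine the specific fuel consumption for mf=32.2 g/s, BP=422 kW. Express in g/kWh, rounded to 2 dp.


SFC = (mf / BP) * 3600
Rate = 32.2 / 422 = 0.076303 g/(s*kW)
SFC = 0.076303 * 3600 = 274.69 g/kWh


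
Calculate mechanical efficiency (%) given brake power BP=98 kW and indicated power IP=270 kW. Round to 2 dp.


eta_mech = (BP / IP) * 100
Ratio = 98 / 270 = 0.3630
eta_mech = 0.3630 * 100 = 36.30%


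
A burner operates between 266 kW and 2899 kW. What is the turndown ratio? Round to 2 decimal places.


TDR = Q_max / Q_min
TDR = 2899 / 266 = 10.90


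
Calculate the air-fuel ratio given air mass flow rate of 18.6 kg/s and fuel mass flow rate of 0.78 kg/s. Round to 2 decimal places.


AFR = m_air / m_fuel
AFR = 18.6 / 0.78 = 23.85


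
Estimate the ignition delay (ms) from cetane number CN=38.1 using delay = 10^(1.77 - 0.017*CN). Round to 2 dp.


delay = 10^(1.77 - 0.017*CN)
Exponent = 1.77 - 0.017*38.1 = 1.1223
delay = 10^1.1223 = 13.25 ms


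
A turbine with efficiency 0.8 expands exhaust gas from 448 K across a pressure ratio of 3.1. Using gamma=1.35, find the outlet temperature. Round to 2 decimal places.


T_out = T_in * (1 - eta * (1 - PR^(-(gamma-1)/gamma)))
Exponent = -(1.35-1)/1.35 = -0.25925926
PR^exp = 3.1^(-0.25925926) = 0.74577862
Factor = 1 - 0.8*(1 - 0.74577862) = 0.79662290
T_out = 448 * 0.79662290 = 356.89 K


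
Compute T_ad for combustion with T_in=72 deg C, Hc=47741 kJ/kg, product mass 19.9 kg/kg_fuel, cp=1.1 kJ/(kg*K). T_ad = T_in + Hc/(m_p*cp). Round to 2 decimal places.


T_ad = T_in + Hc / (m_p * cp)
Denominator = 19.9 * 1.1 = 21.8900
Temperature rise = 47741 / 21.8900 = 2180.95 K
T_ad = 72 + 2180.95 = 2252.95 deg C


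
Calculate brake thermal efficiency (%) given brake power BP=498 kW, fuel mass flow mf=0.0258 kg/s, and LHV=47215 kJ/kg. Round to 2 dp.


eta_BTE = (BP / (mf * LHV)) * 100
Denominator = 0.0258 * 47215 = 1218.1470 kW
eta_BTE = (498 / 1218.1470) * 100 = 40.88%


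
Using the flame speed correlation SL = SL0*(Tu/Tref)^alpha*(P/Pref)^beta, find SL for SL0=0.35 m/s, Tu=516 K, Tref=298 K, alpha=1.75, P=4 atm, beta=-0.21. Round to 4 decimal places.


SL = SL0 * (Tu/Tref)^alpha * (P/Pref)^beta
T ratio = 516/298 = 1.73154362
(T ratio)^alpha = 1.73154362^1.75 = 2.613717
(P/Pref)^beta = 4^(-0.21) = 0.747425
SL = 0.35 * 2.613717 * 0.747425 = 0.6837 m/s


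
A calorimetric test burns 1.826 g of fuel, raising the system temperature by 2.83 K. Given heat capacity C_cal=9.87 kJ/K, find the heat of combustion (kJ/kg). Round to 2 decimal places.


Hc = C_cal * delta_T / m_fuel
Q_released = 9.87 * 2.83 = 27.9321 kJ
m_fuel = 1.826 g = 1.826/1000 kg = 0.001826 kg
Hc = 27.9321 / 0.001826 = 15296.88 kJ/kg


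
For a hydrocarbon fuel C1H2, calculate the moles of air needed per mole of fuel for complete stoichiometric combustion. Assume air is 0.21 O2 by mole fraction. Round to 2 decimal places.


Balanced combustion: C1H2 + 1.5 O2 -> 1 CO2 + 1 H2O
O2 needed = C + H/4 = 1 + 2/4 = 1.50 moles
Air moles = O2 / 0.21 = 1.50 / 0.21 = 7.14 moles air


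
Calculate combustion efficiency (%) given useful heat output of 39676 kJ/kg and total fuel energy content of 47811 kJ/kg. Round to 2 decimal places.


Efficiency = (Q_useful / Q_fuel) * 100
Efficiency = (39676 / 47811) * 100
Efficiency = 0.8299 * 100 = 82.99%


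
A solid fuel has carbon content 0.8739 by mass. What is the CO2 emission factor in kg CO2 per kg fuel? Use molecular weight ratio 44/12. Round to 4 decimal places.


EF = C_frac * (M_CO2 / M_C)
EF = 0.8739 * (44/12)
EF = 0.8739 * 3.666667 = 3.2043 kg_CO2/kg_fuel


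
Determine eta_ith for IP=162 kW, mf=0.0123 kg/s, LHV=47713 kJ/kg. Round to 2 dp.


eta_ith = (IP / (mf * LHV)) * 100
Denominator = 0.0123 * 47713 = 586.8699 kW
eta_ith = (162 / 586.8699) * 100 = 27.60%


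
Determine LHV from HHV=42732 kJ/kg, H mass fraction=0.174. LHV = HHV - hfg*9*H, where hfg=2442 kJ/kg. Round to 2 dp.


LHV = HHV - hfg * 9 * H
Water correction = 2442 * 9 * 0.174 = 3824.172 kJ/kg
LHV = 42732 - 3824.172 = 38907.83 kJ/kg


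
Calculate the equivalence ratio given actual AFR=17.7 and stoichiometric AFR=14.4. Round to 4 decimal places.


phi = AFR_stoich / AFR_actual
phi = 14.4 / 17.7 = 0.8136


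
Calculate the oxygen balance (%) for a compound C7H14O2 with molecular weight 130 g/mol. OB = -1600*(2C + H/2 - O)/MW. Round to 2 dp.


OB = -1600 * (2C + H/2 - O) / MW
Inner = 2*7 + 14/2 - 2 = 19.00
OB = -1600 * 19.00 / 130 = -233.85%


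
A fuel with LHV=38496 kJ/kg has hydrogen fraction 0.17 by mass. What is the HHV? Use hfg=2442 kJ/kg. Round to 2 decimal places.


HHV = LHV + hfg * 9 * H
Water addition = 2442 * 9 * 0.17 = 3736.260 kJ/kg
HHV = 38496 + 3736.260 = 42232.26 kJ/kg


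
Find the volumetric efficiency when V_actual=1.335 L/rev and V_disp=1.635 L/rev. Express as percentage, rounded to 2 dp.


eta_v = (V_actual / V_disp) * 100
Ratio = 1.335 / 1.635 = 0.8165
eta_v = 0.8165 * 100 = 81.65%


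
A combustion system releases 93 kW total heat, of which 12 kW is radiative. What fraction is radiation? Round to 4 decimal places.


f_rad = Q_rad / Q_total
f_rad = 12 / 93 = 0.1290


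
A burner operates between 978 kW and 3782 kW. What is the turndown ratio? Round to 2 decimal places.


TDR = Q_max / Q_min
TDR = 3782 / 978 = 3.87


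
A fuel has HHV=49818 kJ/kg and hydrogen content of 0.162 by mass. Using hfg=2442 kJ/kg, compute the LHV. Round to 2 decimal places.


LHV = HHV - hfg * 9 * H
Water correction = 2442 * 9 * 0.162 = 3560.436 kJ/kg
LHV = 49818 - 3560.436 = 46257.56 kJ/kg


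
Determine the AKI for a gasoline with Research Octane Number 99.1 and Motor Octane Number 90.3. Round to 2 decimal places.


AKI = (RON + MON) / 2
AKI = (99.1 + 90.3) / 2
AKI = 189.4 / 2 = 94.70


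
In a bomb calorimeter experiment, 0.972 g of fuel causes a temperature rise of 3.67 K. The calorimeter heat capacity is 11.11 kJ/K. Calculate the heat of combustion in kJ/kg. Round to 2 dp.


Hc = C_cal * delta_T / m_fuel
Q_released = 11.11 * 3.67 = 40.7737 kJ
m_fuel = 0.972 g = 0.972/1000 kg = 0.000972 kg
Hc = 40.7737 / 0.000972 = 41948.25 kJ/kg


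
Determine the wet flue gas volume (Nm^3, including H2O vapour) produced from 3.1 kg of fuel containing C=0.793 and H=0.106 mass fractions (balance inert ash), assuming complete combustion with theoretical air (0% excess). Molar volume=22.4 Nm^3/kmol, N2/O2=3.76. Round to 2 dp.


Per kg fuel: CO2 = (C/12 kmol)*22.4 = (0.793/12)*22.4 = 1.48027 Nm^3
Per kg fuel: H2O = (H/2 kmol)*22.4 = (0.106/2)*22.4 = 1.18720 Nm^3
O2 needed per kg fuel = C/12 + H/4 = 0.793/12 + 0.106/4 = 0.09258333 kmol
Per kg fuel: N2 = O2*3.76*22.4 = 0.09258333*3.76*22.4 = 7.79774 Nm^3
Total per kg = 1.48027 + 1.18720 + 7.79774 = 10.46521 Nm^3
Total = 10.46521 * 3.1 = 32.44 Nm^3


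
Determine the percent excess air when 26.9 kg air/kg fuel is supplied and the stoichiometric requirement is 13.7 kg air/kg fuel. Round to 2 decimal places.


Excess air = actual - stoichiometric = 26.9 - 13.7 = 13.20 kg/kg fuel
Excess air % = (excess / stoich) * 100 = (13.20 / 13.7) * 100 = 96.35%
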